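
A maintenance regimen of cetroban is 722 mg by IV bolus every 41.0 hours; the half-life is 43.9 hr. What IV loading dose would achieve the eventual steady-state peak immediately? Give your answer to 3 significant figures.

1510 mg

k = ln 2 / 43.9 = 0.01579 hr⁻¹
Accumulation ratio R = 1 / (1 − e^(−kτ)) = 1 / (1 − e^(−0.01579×41.0)) = 1 / (1 − 0.5234) = 2.098
Loading dose = maintenance dose × R = 722 × 2.098 ≈ 1510 mg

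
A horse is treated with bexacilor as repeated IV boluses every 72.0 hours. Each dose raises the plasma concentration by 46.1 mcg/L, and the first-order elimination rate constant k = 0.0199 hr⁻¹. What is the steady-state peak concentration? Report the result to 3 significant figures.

60.5 mcg/L

Fraction remaining after one interval: e^(−kτ) = e^(−0.01990 × 72.0) = 0.2386
R = 1 / (1 − 0.2386) = 1.313
Css,max = 46.1 × 1.313 ≈ 60.5 mcg/L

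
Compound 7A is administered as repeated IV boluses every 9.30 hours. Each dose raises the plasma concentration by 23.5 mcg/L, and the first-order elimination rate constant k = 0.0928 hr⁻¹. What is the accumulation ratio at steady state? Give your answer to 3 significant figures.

Fraction remaining after one interval: e^(−kτ) = e^(−0.09280 × 9.30) = 0.4219
R = 1 / (1 − 0.4219) = 1 / 0.5781 ≈ 1.73

1.73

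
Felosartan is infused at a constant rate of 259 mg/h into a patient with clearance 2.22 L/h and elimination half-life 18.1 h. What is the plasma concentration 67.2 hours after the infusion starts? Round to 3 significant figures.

Css = rate / CL = 259 / 2.22 = 116.7 mg/L
k = ln 2 / 18.1 = 0.03830 h⁻¹
C(t) = Css (1 − e^(−kt)) = 116.7 × (1 − e^(−2.573)) = 116.7 × 0.9237 ≈ 108 mg/L

108 mg/L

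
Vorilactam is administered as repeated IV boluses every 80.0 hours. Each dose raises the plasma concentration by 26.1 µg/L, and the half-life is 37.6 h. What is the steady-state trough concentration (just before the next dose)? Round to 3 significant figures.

7.74 µg/L

k = ln 2 / 37.6 = 0.01843 h⁻¹
Fraction remaining after one interval: e^(−kτ) = e^(−0.01843 × 80.0) = 0.2288
R = 1 / (1 − 0.2288) = 1.297
Css,max = 26.1 × 1.297 = 33.84 µg/L
Css,min = Css,max × e^(−kτ) = 33.84 × 0.2288 ≈ 7.74 µg/L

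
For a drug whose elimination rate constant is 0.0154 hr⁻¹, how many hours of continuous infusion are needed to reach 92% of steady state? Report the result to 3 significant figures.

f = 1 − e^(−kt)  ⇒  t = −ln(1 − f) / k
t = −ln(1 − 0.92) / 0.01540 = 2.526 / 0.01540 ≈ 164 hours

164 hours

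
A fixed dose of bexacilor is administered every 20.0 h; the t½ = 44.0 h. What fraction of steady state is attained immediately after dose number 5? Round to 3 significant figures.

k = ln 2 / 44.0 = 0.01575 h⁻¹
f_n = 1 − e^(−nkτ) = 1 − e^(−5 × 0.01575 × 20.0) = 1 − e^(−1.575) = 1 − 0.2069 ≈ 0.793

0.793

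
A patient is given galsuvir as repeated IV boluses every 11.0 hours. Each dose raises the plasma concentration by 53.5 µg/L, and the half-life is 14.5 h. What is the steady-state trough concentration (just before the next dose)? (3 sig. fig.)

k = ln 2 / 14.5 = 0.04780 h⁻¹
Fraction remaining after one interval: e^(−kτ) = e^(−0.04780 × 11.0) = 0.5911
R = 1 / (1 − 0.5911) = 2.445
Css,max = 53.5 × 2.445 = 130.8 µg/L
Css,min = Css,max × e^(−kτ) = 130.8 × 0.5911 ≈ 77.3 µg/L

77.3 µg/L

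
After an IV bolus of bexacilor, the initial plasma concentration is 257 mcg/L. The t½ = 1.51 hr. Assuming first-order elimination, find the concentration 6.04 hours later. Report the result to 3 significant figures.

16.1 mcg/L

k = ln 2 / 1.51 = 0.4590 hr⁻¹
C(t) = C₀ e^(−kt) = 257 × e^(−0.4590 × 6.04) = 257 × e^(−2.773) = 257 × 0.06250 ≈ 16.1 mcg/L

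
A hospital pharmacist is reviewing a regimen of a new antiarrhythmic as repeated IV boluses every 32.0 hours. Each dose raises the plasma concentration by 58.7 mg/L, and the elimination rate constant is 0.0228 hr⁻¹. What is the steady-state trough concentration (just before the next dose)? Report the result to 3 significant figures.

54.6 mg/L

Fraction remaining after one interval: e^(−kτ) = e^(−0.02280 × 32.0) = 0.4821
R = 1 / (1 − 0.4821) = 1.931
Css,max = 58.7 × 1.931 = 113.3 mg/L
Css,min = Css,max × e^(−kτ) = 113.3 × 0.4821 ≈ 54.6 mg/L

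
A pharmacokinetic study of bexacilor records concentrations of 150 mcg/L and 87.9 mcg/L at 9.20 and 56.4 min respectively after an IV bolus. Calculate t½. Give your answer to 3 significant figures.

61.2 minutes

k = ln(C₁/C₂) / (t₂ − t₁) = ln(150/87.9) / (56.4 − 9.20)
  = 0.5344 / 47.20 = 0.01132 min⁻¹
t½ = ln 2 / k = ln 2 / 0.01132 ≈ 61.2 minutes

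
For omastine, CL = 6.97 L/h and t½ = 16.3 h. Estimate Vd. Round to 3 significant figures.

k = ln 2 / t½ = ln 2 / 16.3 = 0.04252 h⁻¹
V = CL / k = 6.97 / 0.04252 ≈ 164 L

164 L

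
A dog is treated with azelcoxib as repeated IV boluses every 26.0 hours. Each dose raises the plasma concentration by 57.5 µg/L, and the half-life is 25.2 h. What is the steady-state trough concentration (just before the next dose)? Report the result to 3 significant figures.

55.1 µg/L

k = ln 2 / 25.2 = 0.02751 h⁻¹
Fraction remaining after one interval: e^(−kτ) = e^(−0.02751 × 26.0) = 0.4891
R = 1 / (1 − 0.4891) = 1.957
Css,max = 57.5 × 1.957 = 112.6 µg/L
Css,min = Css,max × e^(−kτ) = 112.6 × 0.4891 ≈ 55.1 µg/L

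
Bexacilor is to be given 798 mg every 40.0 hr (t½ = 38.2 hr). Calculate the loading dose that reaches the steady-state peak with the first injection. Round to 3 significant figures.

1550 mg

k = ln 2 / 38.2 = 0.01815 hr⁻¹
Accumulation ratio R = 1 / (1 − e^(−kτ)) = 1 / (1 − e^(−0.01815×40.0)) = 1 / (1 − 0.4839) = 1.938
Loading dose = maintenance dose × R = 798 × 1.938 ≈ 1550 mg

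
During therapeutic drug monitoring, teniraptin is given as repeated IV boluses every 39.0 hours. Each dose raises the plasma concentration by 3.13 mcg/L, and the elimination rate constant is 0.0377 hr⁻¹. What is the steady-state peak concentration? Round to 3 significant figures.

Fraction remaining after one interval: e^(−kτ) = e^(−0.03770 × 39.0) = 0.2299
R = 1 / (1 − 0.2299) = 1.298
Css,max = 3.13 × 1.298 ≈ 4.06 mcg/L

4.06 mcg/L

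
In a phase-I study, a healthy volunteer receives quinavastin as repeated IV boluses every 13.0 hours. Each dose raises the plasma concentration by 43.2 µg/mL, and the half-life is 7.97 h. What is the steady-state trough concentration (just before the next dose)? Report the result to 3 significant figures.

20.6 µg/mL

k = ln 2 / 7.97 = 0.08697 h⁻¹
Fraction remaining after one interval: e^(−kτ) = e^(−0.08697 × 13.0) = 0.3228
R = 1 / (1 − 0.3228) = 1.477
Css,max = 43.2 × 1.477 = 63.80 µg/mL
Css,min = Css,max × e^(−kτ) = 63.80 × 0.3228 ≈ 20.6 µg/mL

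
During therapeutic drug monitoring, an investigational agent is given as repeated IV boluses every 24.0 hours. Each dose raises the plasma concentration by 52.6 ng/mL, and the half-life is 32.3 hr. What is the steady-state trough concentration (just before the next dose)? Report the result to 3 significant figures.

k = ln 2 / 32.3 = 0.02146 hr⁻¹
Fraction remaining after one interval: e^(−kτ) = e^(−0.02146 × 24.0) = 0.5975
R = 1 / (1 − 0.5975) = 2.484
Css,max = 52.6 × 2.484 = 130.7 ng/mL
Css,min = Css,max × e^(−kτ) = 130.7 × 0.5975 ≈ 78.1 ng/mL

78.1 ng/mL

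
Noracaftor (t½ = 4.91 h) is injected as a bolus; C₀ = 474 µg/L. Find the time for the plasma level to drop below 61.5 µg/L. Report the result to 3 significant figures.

k = ln 2 / 4.91 = 0.1412 h⁻¹
C(t) = C₀ e^(−kt)  ⇒  t = ln(C₀/C) / k
t = ln(474/61.5) / 0.1412 = 2.042 / 0.1412 ≈ 14.5 hours

14.5 hours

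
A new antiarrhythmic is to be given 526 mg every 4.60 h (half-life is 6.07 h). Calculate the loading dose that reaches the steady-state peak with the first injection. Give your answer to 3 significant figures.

k = ln 2 / 6.07 = 0.1142 h⁻¹
Accumulation ratio R = 1 / (1 − e^(−kτ)) = 1 / (1 − e^(−0.1142×4.60)) = 1 / (1 − 0.5914) = 2.447
Loading dose = maintenance dose × R = 526 × 2.447 ≈ 1290 mg

1290 mg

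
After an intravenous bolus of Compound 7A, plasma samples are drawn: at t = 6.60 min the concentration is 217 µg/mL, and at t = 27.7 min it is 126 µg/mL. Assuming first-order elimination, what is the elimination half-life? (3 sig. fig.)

26.9 minutes

k = ln(C₁/C₂) / (t₂ − t₁) = ln(217/126) / (27.7 − 6.60)
  = 0.5436 / 21.10 = 0.02576 min⁻¹
t½ = ln 2 / k = ln 2 / 0.02576 ≈ 26.9 minutes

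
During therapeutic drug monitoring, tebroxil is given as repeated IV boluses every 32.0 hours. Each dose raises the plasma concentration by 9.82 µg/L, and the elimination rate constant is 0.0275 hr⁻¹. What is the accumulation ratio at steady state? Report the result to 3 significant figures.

1.71

Fraction remaining after one interval: e^(−kτ) = e^(−0.02750 × 32.0) = 0.4148
R = 1 / (1 − 0.4148) = 1 / 0.5852 ≈ 1.71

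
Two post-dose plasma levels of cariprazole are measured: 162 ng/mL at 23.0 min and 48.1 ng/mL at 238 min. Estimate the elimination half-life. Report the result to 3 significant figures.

k = ln(C₁/C₂) / (t₂ − t₁) = ln(162/48.1) / (238 − 23.0)
  = 1.214 / 215.0 = 0.005648 min⁻¹
t½ = ln 2 / k = ln 2 / 0.005648 ≈ 123 minutes

123 minutes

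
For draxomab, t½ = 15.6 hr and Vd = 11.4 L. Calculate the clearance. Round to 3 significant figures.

k = ln 2 / t½ = ln 2 / 15.6 = 0.04443 hr⁻¹
CL = k · V = 0.04443 × 11.4 ≈ 0.507 L/hr

0.507 L/hr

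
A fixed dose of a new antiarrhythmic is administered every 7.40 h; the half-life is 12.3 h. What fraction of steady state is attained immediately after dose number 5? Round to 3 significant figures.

k = ln 2 / 12.3 = 0.05635 h⁻¹
f_n = 1 − e^(−nkτ) = 1 − e^(−5 × 0.05635 × 7.40) = 1 − e^(−2.085) = 1 − 0.1243 ≈ 0.876

0.876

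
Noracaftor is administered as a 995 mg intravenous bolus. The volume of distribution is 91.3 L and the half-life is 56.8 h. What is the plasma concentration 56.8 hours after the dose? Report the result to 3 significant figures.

C₀ = dose / V = 995 / 91.3 = 10.90 µg/mL
k = ln 2 / 56.8 = 0.01220 h⁻¹
C(t) = C₀ e^(−kt) = 10.90 × e^(−0.01220 × 56.8) = 10.90 × e^(−0.6931) = 10.90 × 0.5000 ≈ 5.45 µg/mL

5.45 µg/mL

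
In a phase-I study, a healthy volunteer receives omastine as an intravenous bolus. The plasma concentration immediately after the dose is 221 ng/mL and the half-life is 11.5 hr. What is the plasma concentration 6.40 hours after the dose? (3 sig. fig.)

k = ln 2 / 11.5 = 0.06027 hr⁻¹
C(t) = C₀ e^(−kt) = 221 × e^(−0.06027 × 6.40) = 221 × e^(−0.3858) = 221 × 0.6799 ≈ 150 ng/mL

150 ng/mL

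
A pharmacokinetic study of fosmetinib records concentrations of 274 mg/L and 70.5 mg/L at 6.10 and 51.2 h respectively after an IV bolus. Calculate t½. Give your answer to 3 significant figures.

23.0 hours

k = ln(C₁/C₂) / (t₂ − t₁) = ln(274/70.5) / (51.2 − 6.10)
  = 1.358 / 45.10 = 0.03010 h⁻¹
t½ = ln 2 / k = ln 2 / 0.03010 ≈ 23.0 hours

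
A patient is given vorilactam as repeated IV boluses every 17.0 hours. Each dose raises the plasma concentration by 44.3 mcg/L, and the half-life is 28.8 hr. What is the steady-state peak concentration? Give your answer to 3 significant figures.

132 mcg/L

k = ln 2 / 28.8 = 0.02407 hr⁻¹
Fraction remaining after one interval: e^(−kτ) = e^(−0.02407 × 17.0) = 0.6642
R = 1 / (1 − 0.6642) = 2.978
Css,max = 44.3 × 2.978 ≈ 132 mcg/L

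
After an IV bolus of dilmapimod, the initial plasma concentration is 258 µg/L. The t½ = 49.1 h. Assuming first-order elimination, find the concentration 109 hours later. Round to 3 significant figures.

k = ln 2 / 49.1 = 0.01412 h⁻¹
C(t) = C₀ e^(−kt) = 258 × e^(−0.01412 × 109) = 258 × e^(−1.539) = 258 × 0.2146 ≈ 55.4 µg/L

55.4 µg/L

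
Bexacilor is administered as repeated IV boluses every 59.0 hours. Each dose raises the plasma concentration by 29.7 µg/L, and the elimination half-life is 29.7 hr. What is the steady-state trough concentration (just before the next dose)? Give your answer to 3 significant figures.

k = ln 2 / 29.7 = 0.02334 hr⁻¹
Fraction remaining after one interval: e^(−kτ) = e^(−0.02334 × 59.0) = 0.2523
R = 1 / (1 − 0.2523) = 1.338
Css,max = 29.7 × 1.338 = 39.72 µg/L
Css,min = Css,max × e^(−kτ) = 39.72 × 0.2523 ≈ 10.0 µg/L

10.0 µg/L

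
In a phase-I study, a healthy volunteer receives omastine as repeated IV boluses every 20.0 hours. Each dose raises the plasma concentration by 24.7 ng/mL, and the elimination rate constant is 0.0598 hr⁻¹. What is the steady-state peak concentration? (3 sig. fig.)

35.4 ng/mL

Fraction remaining after one interval: e^(−kτ) = e^(−0.05980 × 20.0) = 0.3024
R = 1 / (1 − 0.3024) = 1.433
Css,max = 24.7 × 1.433 ≈ 35.4 ng/mL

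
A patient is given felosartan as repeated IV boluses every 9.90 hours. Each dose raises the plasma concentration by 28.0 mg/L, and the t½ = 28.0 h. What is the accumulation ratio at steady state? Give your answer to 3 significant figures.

k = ln 2 / 28.0 = 0.02476 h⁻¹
Fraction remaining after one interval: e^(−kτ) = e^(−0.02476 × 9.90) = 0.7826
R = 1 / (1 − 0.7826) = 1 / 0.2174 ≈ 4.60

4.60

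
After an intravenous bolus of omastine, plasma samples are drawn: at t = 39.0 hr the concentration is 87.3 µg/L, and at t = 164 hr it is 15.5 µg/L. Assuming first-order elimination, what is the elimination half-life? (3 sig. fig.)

50.1 hours

k = ln(C₁/C₂) / (t₂ − t₁) = ln(87.3/15.5) / (164 − 39.0)
  = 1.729 / 125.0 = 0.01383 hr⁻¹
t½ = ln 2 / k = ln 2 / 0.01383 ≈ 50.1 hours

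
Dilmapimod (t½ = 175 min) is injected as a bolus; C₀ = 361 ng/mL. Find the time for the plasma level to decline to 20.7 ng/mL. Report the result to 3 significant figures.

722 minutes

k = ln 2 / 175 = 0.003961 min⁻¹
C(t) = C₀ e^(−kt)  ⇒  t = ln(C₀/C) / k
t = ln(361/20.7) / 0.003961 = 2.859 / 0.003961 ≈ 722 minutes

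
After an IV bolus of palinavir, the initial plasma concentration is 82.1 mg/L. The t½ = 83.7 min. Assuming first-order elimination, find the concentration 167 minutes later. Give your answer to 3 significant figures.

k = ln 2 / 83.7 = 0.008281 min⁻¹
167 min is 1.995 half-lives, so C = 82.1 × (1/2)^1.995 = 82.1 × 0.2508 ≈ 20.6 mg/L

20.6 mg/L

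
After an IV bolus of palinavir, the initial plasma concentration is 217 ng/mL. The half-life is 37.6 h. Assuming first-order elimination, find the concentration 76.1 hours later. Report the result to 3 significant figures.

k = ln 2 / 37.6 = 0.01843 h⁻¹
76.1 h is 2.024 half-lives, so C = 217 × (1/2)^2.024 = 217 × 0.2459 ≈ 53.4 ng/mL

53.4 ng/mL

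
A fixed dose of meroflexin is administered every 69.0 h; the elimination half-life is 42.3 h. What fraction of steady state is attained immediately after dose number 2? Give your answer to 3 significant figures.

0.896

k = ln 2 / 42.3 = 0.01639 h⁻¹
f_n = 1 − e^(−nkτ) = 1 − e^(−2 × 0.01639 × 69.0) = 1 − e^(−2.261) = 1 − 0.1042 ≈ 0.896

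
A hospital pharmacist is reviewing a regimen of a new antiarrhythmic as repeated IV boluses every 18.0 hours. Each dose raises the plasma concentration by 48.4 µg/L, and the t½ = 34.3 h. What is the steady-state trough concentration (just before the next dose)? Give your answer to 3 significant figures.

k = ln 2 / 34.3 = 0.02021 h⁻¹
Fraction remaining after one interval: e^(−kτ) = e^(−0.02021 × 18.0) = 0.6951
R = 1 / (1 − 0.6951) = 3.279
Css,max = 48.4 × 3.279 = 158.7 µg/L
Css,min = Css,max × e^(−kτ) = 158.7 × 0.6951 ≈ 110 µg/L

110 µg/L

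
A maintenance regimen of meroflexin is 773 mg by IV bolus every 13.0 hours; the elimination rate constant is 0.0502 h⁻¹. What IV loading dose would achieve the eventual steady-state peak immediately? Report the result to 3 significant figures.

Accumulation ratio R = 1 / (1 − e^(−kτ)) = 1 / (1 − e^(−0.05020×13.0)) = 1 / (1 − 0.5207) = 2.086
Loading dose = maintenance dose × R = 773 × 2.086 ≈ 1610 mg

1610 mg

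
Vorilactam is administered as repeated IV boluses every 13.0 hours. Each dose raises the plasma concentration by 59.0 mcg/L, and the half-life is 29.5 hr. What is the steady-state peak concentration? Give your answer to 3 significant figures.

k = ln 2 / 29.5 = 0.02350 hr⁻¹
Fraction remaining after one interval: e^(−kτ) = e^(−0.02350 × 13.0) = 0.7368
R = 1 / (1 − 0.7368) = 3.799
Css,max = 59.0 × 3.799 ≈ 224 mcg/L

224 mcg/L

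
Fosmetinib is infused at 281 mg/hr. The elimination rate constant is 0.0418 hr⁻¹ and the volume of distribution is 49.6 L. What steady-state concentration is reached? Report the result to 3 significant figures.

136 mg/L

CL = k · V = 0.0418 × 49.6 = 2.073 L/hr
Css = rate / CL = 281 / 2.073 ≈ 136 mg/L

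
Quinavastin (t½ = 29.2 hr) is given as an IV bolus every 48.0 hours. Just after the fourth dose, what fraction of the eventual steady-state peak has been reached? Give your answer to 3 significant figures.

0.990

k = ln 2 / 29.2 = 0.02374 hr⁻¹
f_n = 1 − e^(−nkτ) = 1 − e^(−4 × 0.02374 × 48.0) = 1 − e^(−4.558) = 1 − 0.01049 ≈ 0.990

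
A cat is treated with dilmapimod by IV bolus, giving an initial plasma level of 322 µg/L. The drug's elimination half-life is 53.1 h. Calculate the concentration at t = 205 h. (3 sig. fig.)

k = ln 2 / 53.1 = 0.01305 h⁻¹
C(t) = C₀ e^(−kt) = 322 × e^(−0.01305 × 205) = 322 × e^(−2.676) = 322 × 0.06884 ≈ 22.2 µg/L

22.2 µg/L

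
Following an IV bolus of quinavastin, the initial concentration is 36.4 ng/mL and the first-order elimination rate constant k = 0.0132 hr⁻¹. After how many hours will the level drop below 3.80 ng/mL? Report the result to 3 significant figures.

171 hours

C(t) = C₀ e^(−kt)  ⇒  t = ln(C₀/C) / k
t = ln(36.4/3.80) / 0.01320 = 2.260 / 0.01320 ≈ 171 hours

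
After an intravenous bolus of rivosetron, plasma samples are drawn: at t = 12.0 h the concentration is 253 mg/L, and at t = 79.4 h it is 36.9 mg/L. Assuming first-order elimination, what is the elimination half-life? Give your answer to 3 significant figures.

24.3 hours

k = ln(C₁/C₂) / (t₂ − t₁) = ln(253/36.9) / (79.4 − 12.0)
  = 1.925 / 67.40 = 0.02856 h⁻¹
t½ = ln 2 / k = ln 2 / 0.02856 ≈ 24.3 hours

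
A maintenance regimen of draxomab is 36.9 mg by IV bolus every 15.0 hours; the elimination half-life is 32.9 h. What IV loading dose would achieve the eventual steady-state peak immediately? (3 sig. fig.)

k = ln 2 / 32.9 = 0.02107 h⁻¹
Accumulation ratio R = 1 / (1 − e^(−kτ)) = 1 / (1 − e^(−0.02107×15.0)) = 1 / (1 − 0.7290) = 3.691
Loading dose = maintenance dose × R = 36.9 × 3.691 ≈ 136 mg

136 mg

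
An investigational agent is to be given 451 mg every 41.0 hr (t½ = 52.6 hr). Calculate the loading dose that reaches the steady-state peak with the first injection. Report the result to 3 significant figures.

1080 mg

k = ln 2 / 52.6 = 0.01318 hr⁻¹
Accumulation ratio R = 1 / (1 − e^(−kτ)) = 1 / (1 − e^(−0.01318×41.0)) = 1 / (1 − 0.5826) = 2.396
Loading dose = maintenance dose × R = 451 × 2.396 ≈ 1080 mg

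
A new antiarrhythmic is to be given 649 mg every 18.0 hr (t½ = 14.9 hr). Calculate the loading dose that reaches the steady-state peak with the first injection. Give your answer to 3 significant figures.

k = ln 2 / 14.9 = 0.04652 hr⁻¹
Accumulation ratio R = 1 / (1 − e^(−kτ)) = 1 / (1 − e^(−0.04652×18.0)) = 1 / (1 − 0.4329) = 1.763
Loading dose = maintenance dose × R = 649 × 1.763 ≈ 1140 mg

1140 mg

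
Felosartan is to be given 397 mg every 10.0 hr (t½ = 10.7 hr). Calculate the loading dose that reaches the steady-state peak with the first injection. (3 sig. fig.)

833 mg

k = ln 2 / 10.7 = 0.06478 hr⁻¹
Accumulation ratio R = 1 / (1 − e^(−kτ)) = 1 / (1 − e^(−0.06478×10.0)) = 1 / (1 − 0.5232) = 2.097
Loading dose = maintenance dose × R = 397 × 2.097 ≈ 833 mg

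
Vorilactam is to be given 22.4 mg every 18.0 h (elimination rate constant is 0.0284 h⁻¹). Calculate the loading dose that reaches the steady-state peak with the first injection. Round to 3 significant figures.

Accumulation ratio R = 1 / (1 − e^(−kτ)) = 1 / (1 − e^(−0.02840×18.0)) = 1 / (1 − 0.5998) = 2.499
Loading dose = maintenance dose × R = 22.4 × 2.499 ≈ 56.0 mg

56.0 mg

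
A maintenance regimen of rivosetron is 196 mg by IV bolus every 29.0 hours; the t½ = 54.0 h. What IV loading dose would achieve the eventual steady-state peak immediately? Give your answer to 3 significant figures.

631 mg

k = ln 2 / 54.0 = 0.01284 h⁻¹
Accumulation ratio R = 1 / (1 − e^(−kτ)) = 1 / (1 − e^(−0.01284×29.0)) = 1 / (1 − 0.6892) = 3.217
Loading dose = maintenance dose × R = 196 × 3.217 ≈ 631 mg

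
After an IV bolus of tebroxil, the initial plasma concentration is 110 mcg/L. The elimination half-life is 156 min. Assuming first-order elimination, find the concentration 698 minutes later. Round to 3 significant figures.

k = ln 2 / 156 = 0.004443 min⁻¹
C(t) = C₀ e^(−kt) = 110 × e^(−0.004443 × 698) = 110 × e^(−3.101) = 110 × 0.04499 ≈ 4.95 mcg/L

4.95 mcg/L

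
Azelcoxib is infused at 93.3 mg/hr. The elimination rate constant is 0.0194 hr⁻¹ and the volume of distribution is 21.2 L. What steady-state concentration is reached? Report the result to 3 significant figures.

227 µg/mL

CL = k · V = 0.0194 × 21.2 = 0.4113 L/hr
Css = rate / CL = 93.3 / 0.4113 ≈ 227 µg/mL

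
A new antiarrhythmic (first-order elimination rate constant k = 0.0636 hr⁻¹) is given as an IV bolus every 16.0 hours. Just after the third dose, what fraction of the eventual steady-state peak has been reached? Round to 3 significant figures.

f_n = 1 − e^(−nkτ) = 1 − e^(−3 × 0.06360 × 16.0) = 1 − e^(−3.053) = 1 − 0.04723 ≈ 0.953

0.953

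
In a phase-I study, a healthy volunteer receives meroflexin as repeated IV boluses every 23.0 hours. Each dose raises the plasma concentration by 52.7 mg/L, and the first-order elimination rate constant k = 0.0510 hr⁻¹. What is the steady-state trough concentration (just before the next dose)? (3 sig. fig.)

23.6 mg/L

Fraction remaining after one interval: e^(−kτ) = e^(−0.05100 × 23.0) = 0.3094
R = 1 / (1 − 0.3094) = 1.448
Css,max = 52.7 × 1.448 = 76.31 mg/L
Css,min = Css,max × e^(−kτ) = 76.31 × 0.3094 ≈ 23.6 mg/L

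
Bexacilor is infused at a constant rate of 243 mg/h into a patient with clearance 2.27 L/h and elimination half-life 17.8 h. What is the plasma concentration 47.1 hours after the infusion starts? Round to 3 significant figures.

Css = rate / CL = 243 / 2.27 = 107.0 mg/L
k = ln 2 / 17.8 = 0.03894 h⁻¹
C(t) = Css (1 − e^(−kt)) = 107.0 × (1 − e^(−1.834)) = 107.0 × 0.8402 ≈ 89.9 mg/L

89.9 mg/L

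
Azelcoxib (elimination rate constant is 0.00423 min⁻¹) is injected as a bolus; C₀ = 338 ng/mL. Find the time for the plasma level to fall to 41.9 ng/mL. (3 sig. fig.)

494 minutes

C(t) = C₀ e^(−kt)  ⇒  t = ln(C₀/C) / k
t = ln(338/41.9) / 0.004230 = 2.088 / 0.004230 ≈ 494 minutes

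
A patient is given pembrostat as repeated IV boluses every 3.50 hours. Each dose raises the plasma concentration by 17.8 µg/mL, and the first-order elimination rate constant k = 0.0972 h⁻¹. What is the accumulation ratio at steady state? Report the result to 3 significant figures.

Fraction remaining after one interval: e^(−kτ) = e^(−0.09720 × 3.50) = 0.7116
R = 1 / (1 − 0.7116) = 1 / 0.2884 ≈ 3.47

3.47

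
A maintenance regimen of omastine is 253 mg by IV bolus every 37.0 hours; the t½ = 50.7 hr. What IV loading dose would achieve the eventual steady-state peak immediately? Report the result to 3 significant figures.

k = ln 2 / 50.7 = 0.01367 hr⁻¹
Accumulation ratio R = 1 / (1 − e^(−kτ)) = 1 / (1 − e^(−0.01367×37.0)) = 1 / (1 − 0.6030) = 2.519
Loading dose = maintenance dose × R = 253 × 2.519 ≈ 637 mg

637 mg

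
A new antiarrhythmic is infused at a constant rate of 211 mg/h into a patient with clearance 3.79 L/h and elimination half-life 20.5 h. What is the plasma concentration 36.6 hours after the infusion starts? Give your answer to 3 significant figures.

39.5 mg/L

Css = rate / CL = 211 / 3.79 = 55.67 mg/L
k = ln 2 / 20.5 = 0.03381 h⁻¹
C(t) = Css (1 − e^(−kt)) = 55.67 × (1 − e^(−1.238)) = 55.67 × 0.7099 ≈ 39.5 mg/L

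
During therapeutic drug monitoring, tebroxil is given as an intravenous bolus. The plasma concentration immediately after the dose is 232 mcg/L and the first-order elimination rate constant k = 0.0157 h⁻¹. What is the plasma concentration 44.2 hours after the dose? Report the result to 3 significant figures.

C(t) = C₀ e^(−kt) = 232 × e^(−0.01570 × 44.2) = 232 × e^(−0.6939) = 232 × 0.4996 ≈ 116 mcg/L

116 mcg/L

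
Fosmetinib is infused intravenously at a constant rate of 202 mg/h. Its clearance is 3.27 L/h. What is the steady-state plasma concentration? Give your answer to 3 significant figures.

Css = infusion rate / CL = 202 / 3.27 ≈ 61.8 mg/L

61.8 mg/L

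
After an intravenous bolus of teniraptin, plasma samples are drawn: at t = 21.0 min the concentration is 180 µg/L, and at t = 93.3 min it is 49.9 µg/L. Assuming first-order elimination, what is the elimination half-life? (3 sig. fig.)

k = ln(C₁/C₂) / (t₂ − t₁) = ln(180/49.9) / (93.3 − 21.0)
  = 1.283 / 72.30 = 0.01774 min⁻¹
t½ = ln 2 / k = ln 2 / 0.01774 ≈ 39.1 minutes

39.1 minutes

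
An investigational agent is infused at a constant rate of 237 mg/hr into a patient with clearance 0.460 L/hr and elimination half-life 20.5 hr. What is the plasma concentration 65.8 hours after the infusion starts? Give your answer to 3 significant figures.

460 µg/mL

Css = rate / CL = 237 / 0.460 = 515.2 µg/mL
k = ln 2 / 20.5 = 0.03381 hr⁻¹
C(t) = Css (1 − e^(−kt)) = 515.2 × (1 − e^(−2.225)) = 515.2 × 0.8919 ≈ 460 µg/mL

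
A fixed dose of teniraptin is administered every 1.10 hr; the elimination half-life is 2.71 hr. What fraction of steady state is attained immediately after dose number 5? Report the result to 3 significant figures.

0.755

k = ln 2 / 2.71 = 0.2558 hr⁻¹
f_n = 1 − e^(−nkτ) = 1 − e^(−5 × 0.2558 × 1.10) = 1 − e^(−1.407) = 1 − 0.2449 ≈ 0.755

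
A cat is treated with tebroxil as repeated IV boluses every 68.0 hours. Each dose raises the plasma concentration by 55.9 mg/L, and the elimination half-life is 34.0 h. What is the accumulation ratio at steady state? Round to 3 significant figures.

1.33

k = ln 2 / 34.0 = 0.02039 h⁻¹
Fraction remaining after one interval: e^(−kτ) = e^(−0.02039 × 68.0) = 0.2500
R = 1 / (1 − 0.2500) = 1 / 0.7500 ≈ 1.33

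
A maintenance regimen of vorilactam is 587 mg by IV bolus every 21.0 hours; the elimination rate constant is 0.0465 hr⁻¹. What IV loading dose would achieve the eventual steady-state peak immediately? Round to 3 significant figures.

942 mg

Accumulation ratio R = 1 / (1 − e^(−kτ)) = 1 / (1 − e^(−0.04650×21.0)) = 1 / (1 − 0.3766) = 1.604
Loading dose = maintenance dose × R = 587 × 1.604 ≈ 942 mg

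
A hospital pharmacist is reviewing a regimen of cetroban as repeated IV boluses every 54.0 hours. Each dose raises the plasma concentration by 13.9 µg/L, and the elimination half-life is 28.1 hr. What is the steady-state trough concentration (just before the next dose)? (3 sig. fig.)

4.98 µg/L

k = ln 2 / 28.1 = 0.02467 hr⁻¹
Fraction remaining after one interval: e^(−kτ) = e^(−0.02467 × 54.0) = 0.2639
R = 1 / (1 − 0.2639) = 1.359
Css,max = 13.9 × 1.359 = 18.88 µg/L
Css,min = Css,max × e^(−kτ) = 18.88 × 0.2639 ≈ 4.98 µg/L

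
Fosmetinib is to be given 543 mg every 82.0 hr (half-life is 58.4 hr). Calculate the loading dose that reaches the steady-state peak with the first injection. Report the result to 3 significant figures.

k = ln 2 / 58.4 = 0.01187 hr⁻¹
Accumulation ratio R = 1 / (1 − e^(−kτ)) = 1 / (1 − e^(−0.01187×82.0)) = 1 / (1 − 0.3779) = 1.607
Loading dose = maintenance dose × R = 543 × 1.607 ≈ 873 mg

873 mg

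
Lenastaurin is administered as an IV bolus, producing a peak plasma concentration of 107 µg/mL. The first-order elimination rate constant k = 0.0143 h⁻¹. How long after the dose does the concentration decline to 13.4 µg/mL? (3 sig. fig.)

C(t) = C₀ e^(−kt)  ⇒  t = ln(C₀/C) / k
t = ln(107/13.4) / 0.01430 = 2.078 / 0.01430 ≈ 145 hours

145 hours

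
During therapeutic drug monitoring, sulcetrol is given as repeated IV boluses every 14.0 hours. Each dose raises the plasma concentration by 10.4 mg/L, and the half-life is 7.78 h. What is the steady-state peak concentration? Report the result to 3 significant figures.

k = ln 2 / 7.78 = 0.08909 h⁻¹
Fraction remaining after one interval: e^(−kτ) = e^(−0.08909 × 14.0) = 0.2873
R = 1 / (1 − 0.2873) = 1.403
Css,max = 10.4 × 1.403 ≈ 14.6 mg/L

14.6 mg/L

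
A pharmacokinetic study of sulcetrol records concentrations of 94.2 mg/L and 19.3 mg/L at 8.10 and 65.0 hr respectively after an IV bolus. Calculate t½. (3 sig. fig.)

24.9 hours

k = ln(C₁/C₂) / (t₂ − t₁) = ln(94.2/19.3) / (65.0 − 8.10)
  = 1.585 / 56.90 = 0.02786 hr⁻¹
t½ = ln 2 / k = ln 2 / 0.02786 ≈ 24.9 hours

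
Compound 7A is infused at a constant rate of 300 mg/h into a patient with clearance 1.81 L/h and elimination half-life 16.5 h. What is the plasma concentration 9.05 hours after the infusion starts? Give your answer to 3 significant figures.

Css = rate / CL = 300 / 1.81 = 165.7 µg/mL
k = ln 2 / 16.5 = 0.04201 h⁻¹
C(t) = Css (1 − e^(−kt)) = 165.7 × (1 − e^(−0.3802)) = 165.7 × 0.3163 ≈ 52.4 µg/mL

52.4 µg/mL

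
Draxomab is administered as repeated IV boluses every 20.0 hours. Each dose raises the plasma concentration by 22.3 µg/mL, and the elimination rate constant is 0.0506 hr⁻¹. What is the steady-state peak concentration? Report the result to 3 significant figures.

Fraction remaining after one interval: e^(−kτ) = e^(−0.05060 × 20.0) = 0.3635
R = 1 / (1 − 0.3635) = 1.571
Css,max = 22.3 × 1.571 ≈ 35.0 µg/mL

35.0 µg/mL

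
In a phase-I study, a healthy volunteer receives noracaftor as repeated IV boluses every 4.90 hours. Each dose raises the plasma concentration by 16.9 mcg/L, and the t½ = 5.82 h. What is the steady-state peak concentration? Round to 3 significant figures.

k = ln 2 / 5.82 = 0.1191 h⁻¹
Fraction remaining after one interval: e^(−kτ) = e^(−0.1191 × 4.90) = 0.5579
R = 1 / (1 − 0.5579) = 2.262
Css,max = 16.9 × 2.262 ≈ 38.2 mcg/L

38.2 mcg/L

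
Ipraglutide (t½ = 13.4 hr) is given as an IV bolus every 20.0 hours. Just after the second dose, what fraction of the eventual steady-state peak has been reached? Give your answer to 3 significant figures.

0.874

k = ln 2 / 13.4 = 0.05173 hr⁻¹
f_n = 1 − e^(−nkτ) = 1 − e^(−2 × 0.05173 × 20.0) = 1 − e^(−2.069) = 1 − 0.1263 ≈ 0.874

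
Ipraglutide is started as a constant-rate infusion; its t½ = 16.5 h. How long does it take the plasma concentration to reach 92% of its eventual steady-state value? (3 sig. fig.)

k = ln 2 / 16.5 = 0.04201 h⁻¹
f = 1 − e^(−kt)  ⇒  t = −ln(1 − f) / k
t = −ln(1 − 0.92) / 0.04201 = 2.526 / 0.04201 ≈ 60.1 hours

60.1 hours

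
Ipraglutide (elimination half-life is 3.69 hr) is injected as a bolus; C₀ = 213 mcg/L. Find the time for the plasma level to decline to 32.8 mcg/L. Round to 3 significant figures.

9.96 hours

k = ln 2 / 3.69 = 0.1878 hr⁻¹
C(t) = C₀ e^(−kt)  ⇒  t = ln(C₀/C) / k
t = ln(213/32.8) / 0.1878 = 1.871 / 0.1878 ≈ 9.96 hours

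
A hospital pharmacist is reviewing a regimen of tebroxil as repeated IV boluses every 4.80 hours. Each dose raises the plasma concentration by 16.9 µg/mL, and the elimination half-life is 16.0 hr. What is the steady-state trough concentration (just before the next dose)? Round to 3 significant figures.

73.1 µg/mL

k = ln 2 / 16.0 = 0.04332 hr⁻¹
Fraction remaining after one interval: e^(−kτ) = e^(−0.04332 × 4.80) = 0.8123
R = 1 / (1 − 0.8123) = 5.326
Css,max = 16.9 × 5.326 = 90.01 µg/mL
Css,min = Css,max × e^(−kτ) = 90.01 × 0.8123 ≈ 73.1 µg/mL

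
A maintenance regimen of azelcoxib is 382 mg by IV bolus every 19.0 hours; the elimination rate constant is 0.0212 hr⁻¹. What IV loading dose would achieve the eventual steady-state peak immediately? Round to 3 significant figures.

Accumulation ratio R = 1 / (1 − e^(−kτ)) = 1 / (1 − e^(−0.02120×19.0)) = 1 / (1 − 0.6684) = 3.016
Loading dose = maintenance dose × R = 382 × 3.016 ≈ 1150 mg

1150 mg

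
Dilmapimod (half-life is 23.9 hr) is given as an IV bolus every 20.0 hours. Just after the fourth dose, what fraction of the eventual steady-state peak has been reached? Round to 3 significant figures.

0.902

k = ln 2 / 23.9 = 0.02900 hr⁻¹
f_n = 1 − e^(−nkτ) = 1 − e^(−4 × 0.02900 × 20.0) = 1 − e^(−2.320) = 1 − 0.09826 ≈ 0.902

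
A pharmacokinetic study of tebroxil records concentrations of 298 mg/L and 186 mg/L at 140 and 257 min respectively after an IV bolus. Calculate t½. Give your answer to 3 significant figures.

k = ln(C₁/C₂) / (t₂ − t₁) = ln(298/186) / (257 − 140)
  = 0.4713 / 117.0 = 0.004029 min⁻¹
t½ = ln 2 / k = ln 2 / 0.004029 ≈ 172 minutes

172 minutes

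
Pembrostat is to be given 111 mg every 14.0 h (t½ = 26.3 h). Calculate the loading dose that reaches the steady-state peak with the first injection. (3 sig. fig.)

360 mg

k = ln 2 / 26.3 = 0.02636 h⁻¹
Accumulation ratio R = 1 / (1 − e^(−kτ)) = 1 / (1 − e^(−0.02636×14.0)) = 1 / (1 − 0.6914) = 3.241
Loading dose = maintenance dose × R = 111 × 3.241 ≈ 360 mg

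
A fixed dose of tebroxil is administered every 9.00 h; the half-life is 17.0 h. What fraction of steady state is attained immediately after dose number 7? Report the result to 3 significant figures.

k = ln 2 / 17.0 = 0.04077 h⁻¹
f_n = 1 − e^(−nkτ) = 1 − e^(−7 × 0.04077 × 9.00) = 1 − e^(−2.569) = 1 − 0.07663 ≈ 0.923

0.923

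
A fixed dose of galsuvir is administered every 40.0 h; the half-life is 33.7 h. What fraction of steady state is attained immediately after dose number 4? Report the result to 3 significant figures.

0.963

k = ln 2 / 33.7 = 0.02057 h⁻¹
f_n = 1 − e^(−nkτ) = 1 − e^(−4 × 0.02057 × 40.0) = 1 − e^(−3.291) = 1 − 0.03722 ≈ 0.963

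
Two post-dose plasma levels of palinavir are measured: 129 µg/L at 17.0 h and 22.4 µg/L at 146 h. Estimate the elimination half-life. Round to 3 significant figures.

k = ln(C₁/C₂) / (t₂ − t₁) = ln(129/22.4) / (146 − 17.0)
  = 1.751 / 129.0 = 0.01357 h⁻¹
t½ = ln 2 / k = ln 2 / 0.01357 ≈ 51.1 hours

51.1 hours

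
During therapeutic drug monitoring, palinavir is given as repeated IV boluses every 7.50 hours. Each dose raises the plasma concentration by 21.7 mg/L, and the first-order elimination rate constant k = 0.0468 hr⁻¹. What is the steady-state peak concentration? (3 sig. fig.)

73.3 mg/L

Fraction remaining after one interval: e^(−kτ) = e^(−0.04680 × 7.50) = 0.7040
R = 1 / (1 − 0.7040) = 3.378
Css,max = 21.7 × 3.378 ≈ 73.3 mg/L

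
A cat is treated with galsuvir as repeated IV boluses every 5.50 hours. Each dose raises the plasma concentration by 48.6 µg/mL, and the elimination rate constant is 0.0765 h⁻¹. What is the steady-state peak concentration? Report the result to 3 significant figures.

142 µg/mL

Fraction remaining after one interval: e^(−kτ) = e^(−0.07650 × 5.50) = 0.6566
R = 1 / (1 − 0.6566) = 2.912
Css,max = 48.6 × 2.912 ≈ 142 µg/mL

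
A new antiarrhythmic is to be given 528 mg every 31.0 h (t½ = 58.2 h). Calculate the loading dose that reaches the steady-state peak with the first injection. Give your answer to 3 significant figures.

k = ln 2 / 58.2 = 0.01191 h⁻¹
Accumulation ratio R = 1 / (1 − e^(−kτ)) = 1 / (1 − e^(−0.01191×31.0)) = 1 / (1 − 0.6913) = 3.239
Loading dose = maintenance dose × R = 528 × 3.239 ≈ 1710 mg

1710 mg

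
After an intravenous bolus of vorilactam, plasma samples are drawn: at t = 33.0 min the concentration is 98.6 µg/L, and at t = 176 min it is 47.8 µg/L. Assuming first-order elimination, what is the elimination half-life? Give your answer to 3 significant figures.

137 minutes

k = ln(C₁/C₂) / (t₂ − t₁) = ln(98.6/47.8) / (176 − 33.0)
  = 0.7240 / 143.0 = 0.005063 min⁻¹
t½ = ln 2 / k = ln 2 / 0.005063 ≈ 137 minutes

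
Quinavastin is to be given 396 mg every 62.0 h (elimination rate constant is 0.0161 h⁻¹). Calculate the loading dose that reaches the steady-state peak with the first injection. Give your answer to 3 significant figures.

Accumulation ratio R = 1 / (1 − e^(−kτ)) = 1 / (1 − e^(−0.01610×62.0)) = 1 / (1 − 0.3685) = 1.584
Loading dose = maintenance dose × R = 396 × 1.584 ≈ 627 mg

627 mg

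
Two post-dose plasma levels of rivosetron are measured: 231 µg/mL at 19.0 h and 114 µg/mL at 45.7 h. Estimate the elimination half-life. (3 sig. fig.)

k = ln(C₁/C₂) / (t₂ − t₁) = ln(231/114) / (45.7 − 19.0)
  = 0.7062 / 26.70 = 0.02645 h⁻¹
t½ = ln 2 / k = ln 2 / 0.02645 ≈ 26.2 hours

26.2 hours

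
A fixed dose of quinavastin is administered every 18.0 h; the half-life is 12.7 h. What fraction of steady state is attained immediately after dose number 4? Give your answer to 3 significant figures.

k = ln 2 / 12.7 = 0.05458 h⁻¹
f_n = 1 − e^(−nkτ) = 1 − e^(−4 × 0.05458 × 18.0) = 1 − e^(−3.930) = 1 − 0.01965 ≈ 0.980

0.980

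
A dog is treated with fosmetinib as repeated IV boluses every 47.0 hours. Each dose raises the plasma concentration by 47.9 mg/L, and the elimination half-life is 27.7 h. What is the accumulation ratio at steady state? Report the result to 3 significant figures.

1.45

k = ln 2 / 27.7 = 0.02502 h⁻¹
Fraction remaining after one interval: e^(−kτ) = e^(−0.02502 × 47.0) = 0.3085
R = 1 / (1 − 0.3085) = 1 / 0.6915 ≈ 1.45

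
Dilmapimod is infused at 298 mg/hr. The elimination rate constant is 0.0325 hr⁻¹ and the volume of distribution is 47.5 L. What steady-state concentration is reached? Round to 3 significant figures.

193 mg/L

CL = k · V = 0.0325 × 47.5 = 1.544 L/hr
Css = rate / CL = 298 / 1.544 ≈ 193 mg/L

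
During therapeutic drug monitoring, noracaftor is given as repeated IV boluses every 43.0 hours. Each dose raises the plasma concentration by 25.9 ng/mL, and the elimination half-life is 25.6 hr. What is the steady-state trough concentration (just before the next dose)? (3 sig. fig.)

k = ln 2 / 25.6 = 0.02708 hr⁻¹
Fraction remaining after one interval: e^(−kτ) = e^(−0.02708 × 43.0) = 0.3122
R = 1 / (1 − 0.3122) = 1.454
Css,max = 25.9 × 1.454 = 37.65 ng/mL
Css,min = Css,max × e^(−kτ) = 37.65 × 0.3122 ≈ 11.8 ng/mL

11.8 ng/mL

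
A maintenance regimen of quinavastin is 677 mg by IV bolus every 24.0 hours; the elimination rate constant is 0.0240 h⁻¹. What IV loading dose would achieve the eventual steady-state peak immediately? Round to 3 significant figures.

Accumulation ratio R = 1 / (1 − e^(−kτ)) = 1 / (1 − e^(−0.02400×24.0)) = 1 / (1 − 0.5621) = 2.284
Loading dose = maintenance dose × R = 677 × 2.284 ≈ 1550 mg

1550 mg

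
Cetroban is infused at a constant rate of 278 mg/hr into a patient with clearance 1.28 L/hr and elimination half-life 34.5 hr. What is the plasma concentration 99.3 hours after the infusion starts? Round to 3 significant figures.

188 mg/L

Css = rate / CL = 278 / 1.28 = 217.2 mg/L
k = ln 2 / 34.5 = 0.02009 hr⁻¹
C(t) = Css (1 − e^(−kt)) = 217.2 × (1 − e^(−1.995)) = 217.2 × 0.8640 ≈ 188 mg/L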